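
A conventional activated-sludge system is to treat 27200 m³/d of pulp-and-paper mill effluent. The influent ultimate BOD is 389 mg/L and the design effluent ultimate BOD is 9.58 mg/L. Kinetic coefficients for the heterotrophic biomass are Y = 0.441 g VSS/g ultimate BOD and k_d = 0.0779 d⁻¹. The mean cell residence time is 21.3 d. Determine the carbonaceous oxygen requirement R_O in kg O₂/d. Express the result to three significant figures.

Observed yield with endogenous decay: Y_obs = Y / (1 + k_d·θ_c) = 0.441 / (1 + 0.0779 × 21.3) = 0.441 / 2.659 = 0.1658 g VSS/g ultimate BOD.
Substrate removed = Q·(S₀ − S) = 27200 m³/d × (389 − 9.58) g/m³ = 1.03×10^7 g/d = 10320 kg/d.
Net sludge production P_X = 0.1658 × 10320 = 1711 kg VSS/d.
R_O = Q·(S₀ − S) − 1.42·P_X = 10320 − 1.42 × 1711 = 7890 kg O₂/d.

R_O ≈ 7890 kg O₂/d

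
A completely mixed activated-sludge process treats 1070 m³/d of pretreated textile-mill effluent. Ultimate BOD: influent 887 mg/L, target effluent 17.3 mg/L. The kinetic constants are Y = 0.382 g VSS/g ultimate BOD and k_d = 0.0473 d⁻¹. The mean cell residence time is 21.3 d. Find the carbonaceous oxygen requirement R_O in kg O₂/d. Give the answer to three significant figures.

R_O ≈ 679 kg O₂/d

Correct the yield for decay: Y_obs = Y/(1 + k_d θ_c) = 0.382 / (1 + 0.0473 × 21.3) = 0.382 / 2.007 = 0.1903.
Mass of ultimate BOD removed per day: Q(S₀ − S) = 1070 × 869.7 g/m³ = 930.6 kg/d.
Biomass synthesised: P_X = Y_obs × 930.6 = 177.1 kg VSS/d.
R_O = Q·(S₀ − S) − 1.42·P_X = 930.6 − 1.42 × 177.1 = 679.1 kg O₂/d.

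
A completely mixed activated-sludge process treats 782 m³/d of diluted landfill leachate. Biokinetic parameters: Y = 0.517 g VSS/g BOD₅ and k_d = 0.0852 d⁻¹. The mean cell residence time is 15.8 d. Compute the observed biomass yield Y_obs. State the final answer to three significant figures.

Observed yield with endogenous decay: Y_obs = Y / (1 + k_d·θ_c) = 0.517 / (1 + 0.0852 × 15.8) = 0.517 / 2.346 = 0.2204 g VSS/g BOD₅.

Y_obs ≈ 0.220 g VSS/g BOD₅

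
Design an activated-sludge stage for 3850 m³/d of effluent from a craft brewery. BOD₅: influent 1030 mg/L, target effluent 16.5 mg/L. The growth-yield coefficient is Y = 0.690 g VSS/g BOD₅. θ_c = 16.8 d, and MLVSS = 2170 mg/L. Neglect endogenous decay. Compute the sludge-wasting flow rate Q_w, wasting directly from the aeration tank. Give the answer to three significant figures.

Biomass mass balance (decay neglected): V·X = Y·Q·(S₀ − S)·θ_c, so V = 0.690 × 3850 × (1030 − 16.5) × 16.8 / 2170 = 20844 m³.
For wasting at MLVSS concentration, Q_w = V/θ_c = 20844/16.8 = 1241 m³/d.

Q_w ≈ 1240 m³/d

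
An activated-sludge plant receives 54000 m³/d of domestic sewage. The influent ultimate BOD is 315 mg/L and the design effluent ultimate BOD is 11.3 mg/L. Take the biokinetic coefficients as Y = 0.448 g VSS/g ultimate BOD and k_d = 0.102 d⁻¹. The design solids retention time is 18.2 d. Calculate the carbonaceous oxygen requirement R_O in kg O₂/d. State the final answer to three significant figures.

Y_obs = Y / (1 + k_d θ_c) = 0.448 / (1 + 0.102 × 18.2) = 0.448 / 2.856 = 0.1568.
Mass of ultimate BOD removed per day: Q(S₀ − S) = 54000 × 303.7 g/m³ = 16400 kg/d.
Net sludge production P_X = 0.1568 × 16400 = 2572 kg VSS/d.
R_O = Q·ΔS − 1.42 P_X = 16400 − 3652 = 12747 kg O₂/d.

R_O ≈ 12700 kg O₂/d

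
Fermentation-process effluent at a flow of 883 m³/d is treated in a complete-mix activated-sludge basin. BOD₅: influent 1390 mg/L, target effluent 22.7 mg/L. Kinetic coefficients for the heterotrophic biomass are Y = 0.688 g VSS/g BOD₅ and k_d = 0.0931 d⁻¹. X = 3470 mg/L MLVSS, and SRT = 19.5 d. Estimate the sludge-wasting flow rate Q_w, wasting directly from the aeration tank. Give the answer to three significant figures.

From the SRT design equation V = Y Q (S₀−S) θ_c / [X (1 + k_d θ_c)] = 0.688 × 883 × (1390 − 22.7) × 19.5 / [3470 × (1 + 0.0931 × 19.5)] = 1.62×10^7 / 9770 = 1658 m³.
With mixed-liquor wasting, θ_c = V/Q_w, so Q_w = V/θ_c = 1658/19.5 = 85.02 m³/d.

Q_w ≈ 85.0 m³/d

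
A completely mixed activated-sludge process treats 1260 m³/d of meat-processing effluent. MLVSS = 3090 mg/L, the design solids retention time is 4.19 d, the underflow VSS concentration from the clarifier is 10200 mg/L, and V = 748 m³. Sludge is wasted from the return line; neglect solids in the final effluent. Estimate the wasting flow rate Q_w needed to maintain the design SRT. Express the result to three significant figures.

Wasting from the return line (neglecting effluent solids): Q_w = V·X / (θ_c·X_r) = 748.0 × 3090 / (4.19 × 10200) = 54.08 m³/d.

Q_w ≈ 54.1 m³/d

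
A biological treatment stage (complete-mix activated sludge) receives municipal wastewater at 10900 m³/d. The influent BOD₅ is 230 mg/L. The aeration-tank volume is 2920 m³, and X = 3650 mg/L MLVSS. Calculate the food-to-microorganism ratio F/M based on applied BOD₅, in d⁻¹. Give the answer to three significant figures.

Food-to-microorganism ratio F/M = Q S₀ / (V X) = 10900 × 230 / (2920 × 3650) = 0.2352 d⁻¹.

F/M ≈ 0.235 d⁻¹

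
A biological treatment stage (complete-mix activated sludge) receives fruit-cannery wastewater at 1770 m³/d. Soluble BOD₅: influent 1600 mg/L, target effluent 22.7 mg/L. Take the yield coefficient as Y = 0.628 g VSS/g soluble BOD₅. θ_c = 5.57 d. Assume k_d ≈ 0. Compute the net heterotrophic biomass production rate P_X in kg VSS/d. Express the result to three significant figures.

P_X ≈ 1750 kg VSS/d

No decay correction is needed, so Y_obs = Y = 0.628.
Substrate removed = Q·(S₀ − S) = 1770 m³/d × (1600 − 22.7) g/m³ = 2.79×10^6 g/d = 2792 kg/d.
Net biomass production P_X = Y_obs × Q·(S₀ − S) = 0.6280 × 2792 = 1753 kg VSS/d.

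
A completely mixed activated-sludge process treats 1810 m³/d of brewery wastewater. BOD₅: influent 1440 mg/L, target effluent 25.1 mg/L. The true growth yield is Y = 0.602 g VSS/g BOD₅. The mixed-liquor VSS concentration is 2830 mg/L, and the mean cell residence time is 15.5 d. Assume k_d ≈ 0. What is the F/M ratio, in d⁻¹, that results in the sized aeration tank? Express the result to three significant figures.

F/M ≈ 0.109 d⁻¹

With k_d = 0 the design equation reduces to V = Y Q (S₀−S) θ_c / X = 0.602 × 1810 × (1440 − 25.1) × 15.5 / 2830 = 8444 m³.
Food-to-microorganism ratio F/M = Q S₀ / (V X) = 1810 × 1440 / (8444 × 2830) = 0.1091 d⁻¹.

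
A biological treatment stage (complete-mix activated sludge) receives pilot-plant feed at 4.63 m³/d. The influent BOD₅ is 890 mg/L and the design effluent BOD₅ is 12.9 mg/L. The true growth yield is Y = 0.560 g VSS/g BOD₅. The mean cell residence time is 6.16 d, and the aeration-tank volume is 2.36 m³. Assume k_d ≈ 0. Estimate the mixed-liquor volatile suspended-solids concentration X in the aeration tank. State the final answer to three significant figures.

X ≈ 5940 mg/L

From V·X = Y·Q·(S₀ − S)·θ_c (decay neglected): X = 0.560 × 4.63 × (890 − 12.9) × 6.16 / 2.36 = 5936 mg/L.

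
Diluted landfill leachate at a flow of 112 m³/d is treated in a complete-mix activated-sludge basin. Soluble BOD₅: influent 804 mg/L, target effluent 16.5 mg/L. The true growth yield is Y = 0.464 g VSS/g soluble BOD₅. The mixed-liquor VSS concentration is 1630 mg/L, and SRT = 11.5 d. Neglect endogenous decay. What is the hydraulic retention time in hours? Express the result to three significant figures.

With k_d = 0 the design equation reduces to V = Y Q (S₀−S) θ_c / X = 0.464 × 112 × (804 − 16.5) × 11.5 / 1630 = 288.7 m³.
τ = V/Q = 288.7/112 = 2.578 d, or 61.87 h.

τ ≈ 61.9 h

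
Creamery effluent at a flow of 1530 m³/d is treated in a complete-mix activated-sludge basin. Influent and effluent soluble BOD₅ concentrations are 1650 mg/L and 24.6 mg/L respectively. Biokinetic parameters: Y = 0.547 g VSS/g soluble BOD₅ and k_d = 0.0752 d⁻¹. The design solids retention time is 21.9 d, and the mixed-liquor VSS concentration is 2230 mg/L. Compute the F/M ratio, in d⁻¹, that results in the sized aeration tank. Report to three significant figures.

Rearranging the biomass balance for a CMAS with decay, V = Y·Q·ΔS·θ_c / [X·(1+k_d θ_c)] = 0.547 × 1530 × (1650 − 24.6) × 21.9 / [2230 × (1 + 0.0752 × 21.9)] = 2.98×10^7 / 5903 = 5047 m³.
F/M = applied load / biomass = Q·S₀/(V·X) = 1530 × 1650 / (5047 × 2230) = 0.2243 d⁻¹.

F/M ≈ 0.224 d⁻¹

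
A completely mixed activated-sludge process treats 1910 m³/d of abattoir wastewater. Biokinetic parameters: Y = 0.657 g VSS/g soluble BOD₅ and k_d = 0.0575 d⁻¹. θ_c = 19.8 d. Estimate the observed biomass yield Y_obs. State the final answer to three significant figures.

Y_obs ≈ 0.307 g VSS/g soluble BOD₅

Y_obs = Y / (1 + k_d θ_c) = 0.657 / (1 + 0.0575 × 19.8) = 0.657 / 2.139 = 0.3072.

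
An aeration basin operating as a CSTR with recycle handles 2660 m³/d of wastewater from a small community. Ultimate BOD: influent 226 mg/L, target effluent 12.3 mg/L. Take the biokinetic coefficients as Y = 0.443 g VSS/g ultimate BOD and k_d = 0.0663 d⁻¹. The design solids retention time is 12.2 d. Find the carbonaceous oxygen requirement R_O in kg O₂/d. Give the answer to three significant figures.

Correct the yield for decay: Y_obs = Y/(1 + k_d θ_c) = 0.443 / (1 + 0.0663 × 12.2) = 0.443 / 1.809 = 0.2449.
ΔS = 226 − 12.3 = 213.7 mg/L, so the substrate removal rate is 2660 × 213.7/1000 = 568.4 kg ultimate BOD/d.
Net sludge production P_X = 0.2449 × 568.4 = 139.2 kg VSS/d.
Carbonaceous O₂ demand = substrate oxidised − cell-mass equivalent = 568.4 − 1.42 × 139.2 = 370.8 kg O₂/d.

R_O ≈ 371 kg O₂/d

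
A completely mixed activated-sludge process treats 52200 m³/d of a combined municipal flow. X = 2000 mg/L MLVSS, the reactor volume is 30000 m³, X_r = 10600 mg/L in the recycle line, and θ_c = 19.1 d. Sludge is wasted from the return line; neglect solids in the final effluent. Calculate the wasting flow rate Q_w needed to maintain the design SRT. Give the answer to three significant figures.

Q_w ≈ 296 m³/d

Q_w = (V·X)/(θ_c X_r) = 30000 × 2000 / (19.1 × 10600) = 296.4 m³/d.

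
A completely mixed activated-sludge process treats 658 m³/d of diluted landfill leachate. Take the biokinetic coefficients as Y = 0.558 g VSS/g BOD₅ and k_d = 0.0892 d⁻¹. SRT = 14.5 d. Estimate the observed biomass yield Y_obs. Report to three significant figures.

The observed yield is Y_obs = Y/(1 + k_d·θ_c) = 0.558 / (1 + 0.0892 × 14.5) = 0.558 / 2.293 = 0.2433 g VSS per g BOD₅ removed.

Y_obs ≈ 0.243 g VSS/g BOD₅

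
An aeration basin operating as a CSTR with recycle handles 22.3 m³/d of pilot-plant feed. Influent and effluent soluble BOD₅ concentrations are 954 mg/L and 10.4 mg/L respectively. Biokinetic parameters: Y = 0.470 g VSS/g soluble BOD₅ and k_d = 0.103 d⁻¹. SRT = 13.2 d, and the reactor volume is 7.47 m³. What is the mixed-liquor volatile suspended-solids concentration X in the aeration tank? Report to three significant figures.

X ≈ 7410 mg/L

From V·X·(1 + k_d·θ_c) = Y·Q·(S₀ − S)·θ_c: X = 0.470 × 22.3 × (954 − 10.4) × 13.2 / [7.47 × (1 + 0.103 × 13.2)] = 7406 mg/L.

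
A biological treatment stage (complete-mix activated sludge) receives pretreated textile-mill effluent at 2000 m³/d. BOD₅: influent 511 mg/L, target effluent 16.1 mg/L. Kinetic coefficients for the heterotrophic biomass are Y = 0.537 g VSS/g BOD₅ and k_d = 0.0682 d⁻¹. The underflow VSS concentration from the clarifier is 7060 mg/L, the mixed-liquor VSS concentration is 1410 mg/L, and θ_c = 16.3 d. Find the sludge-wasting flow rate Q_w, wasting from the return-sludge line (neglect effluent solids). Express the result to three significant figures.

Rearranging the biomass balance for a CMAS with decay, V = Y·Q·ΔS·θ_c / [X·(1+k_d θ_c)] = 0.537 × 2000 × (511 − 16.1) × 16.3 / [1410 × (1 + 0.0682 × 16.3)] = 8.66×10^6 / 2977 = 2910 m³.
Wasting from the return line (neglecting effluent solids): Q_w = V·X / (θ_c·X_r) = 2910 × 1410 / (16.3 × 7060) = 35.65 m³/d.

Q_w ≈ 35.7 m³/d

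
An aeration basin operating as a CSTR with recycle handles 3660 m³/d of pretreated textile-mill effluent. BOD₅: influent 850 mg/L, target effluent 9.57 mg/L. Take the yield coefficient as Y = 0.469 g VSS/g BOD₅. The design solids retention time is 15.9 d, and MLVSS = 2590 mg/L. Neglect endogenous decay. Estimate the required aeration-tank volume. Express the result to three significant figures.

V ≈ 8860 m³

V·X = Y·Q·ΔS·θ_c gives V = 0.469 × 3660 × (850 − 9.57) × 15.9 / 2590 = 8856 m³.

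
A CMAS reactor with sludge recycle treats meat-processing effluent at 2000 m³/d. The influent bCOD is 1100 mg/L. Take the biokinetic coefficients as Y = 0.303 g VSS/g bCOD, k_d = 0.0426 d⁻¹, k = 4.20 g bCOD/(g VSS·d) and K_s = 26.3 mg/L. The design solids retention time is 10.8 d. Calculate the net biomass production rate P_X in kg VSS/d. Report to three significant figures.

Effluent substrate depends only on kinetics and SRT: S = K_s(1 + k_d θ_c) / [θ_c(Yk − k_d) − 1] = 26.3 × (1 + 0.0426 × 10.8) / [10.8 × (0.303 × 4.20 − 0.0426) − 1] = 38.40 / 12.28 = 3.126 mg/L.
The observed yield is Y_obs = Y/(1 + k_d·θ_c) = 0.303 / (1 + 0.0426 × 10.8) = 0.303 / 1.460 = 0.2075 g VSS per g bCOD removed.
Substrate removed = Q·(S₀ − S) = 2000 m³/d × (1100 − 3.13) g/m³ = 2.19×10^6 g/d = 2194 kg/d.
P_X = Y_obs · Q(S₀ − S) = 0.2075 × 2194 = 455.3 kg VSS/d.

P_X ≈ 455 kg VSS/d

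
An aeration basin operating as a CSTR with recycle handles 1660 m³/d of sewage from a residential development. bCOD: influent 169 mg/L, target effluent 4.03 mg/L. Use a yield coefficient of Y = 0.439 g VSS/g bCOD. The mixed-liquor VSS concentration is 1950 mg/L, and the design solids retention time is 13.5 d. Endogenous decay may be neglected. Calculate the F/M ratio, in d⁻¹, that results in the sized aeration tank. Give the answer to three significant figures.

With k_d = 0 the design equation reduces to V = Y Q (S₀−S) θ_c / X = 0.439 × 1660 × (169 − 4.03) × 13.5 / 1950 = 832.3 m³.
F/M = applied load / biomass = Q·S₀/(V·X) = 1660 × 169 / (832.3 × 1950) = 0.1729 d⁻¹.

F/M ≈ 0.173 d⁻¹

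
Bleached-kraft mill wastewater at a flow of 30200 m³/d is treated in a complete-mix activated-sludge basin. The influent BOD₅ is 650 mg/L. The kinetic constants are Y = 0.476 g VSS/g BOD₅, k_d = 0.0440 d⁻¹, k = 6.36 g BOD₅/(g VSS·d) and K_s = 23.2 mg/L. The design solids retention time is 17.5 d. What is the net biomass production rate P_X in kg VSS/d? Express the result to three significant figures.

From the Monod/SRT balance for a CMAS, S = K_s·(1+k_d θ_c)/[θ_c·(Y k − k_d) − 1] = 23.2 × (1 + 0.0440 × 17.5) / [17.5 × (0.476 × 6.36 − 0.0440) − 1] = 41.06 / 51.21 = 0.8019 mg/L.
Observed yield with endogenous decay: Y_obs = Y / (1 + k_d·θ_c) = 0.476 / (1 + 0.0440 × 17.5) = 0.476 / 1.770 = 0.2689 g VSS/g BOD₅.
Q·(S₀ − S) = 30200 × (650 − 0.802) × 10⁻³ = 19606 kg/d removed.
P_X = Y_obs · Q(S₀ − S) = 0.2689 × 19606 = 5273 kg VSS/d.

P_X ≈ 5270 kg VSS/d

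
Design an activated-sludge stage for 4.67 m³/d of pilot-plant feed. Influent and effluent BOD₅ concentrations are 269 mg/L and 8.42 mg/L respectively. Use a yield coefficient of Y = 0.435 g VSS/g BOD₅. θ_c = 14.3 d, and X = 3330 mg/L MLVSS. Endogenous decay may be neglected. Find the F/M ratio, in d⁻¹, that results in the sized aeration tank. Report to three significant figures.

F/M ≈ 0.166 d⁻¹

Biomass mass balance (decay neglected): V·X = Y·Q·(S₀ − S)·θ_c, so V = 0.435 × 4.67 × (269 − 8.42) × 14.3 / 3330 = 2.273 m³.
Food-to-microorganism ratio F/M = Q S₀ / (V X) = 4.67 × 269 / (2.273 × 3330) = 0.1660 d⁻¹.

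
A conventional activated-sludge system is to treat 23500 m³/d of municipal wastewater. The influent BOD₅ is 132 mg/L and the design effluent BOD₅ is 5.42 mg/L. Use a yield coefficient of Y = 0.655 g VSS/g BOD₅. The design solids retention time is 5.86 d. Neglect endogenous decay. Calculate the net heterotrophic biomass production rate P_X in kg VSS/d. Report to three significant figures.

P_X ≈ 1950 kg VSS/d

Since k_d ≈ 0, Y_obs = Y = 0.655 g VSS/g BOD₅.
ΔS = 132 − 5.42 = 126.6 mg/L, so the substrate removal rate is 23500 × 126.6/1000 = 2975 kg BOD₅/d.
So the net sludge growth is P_X = 0.6550 × 2975 = 1948 kg VSS/d.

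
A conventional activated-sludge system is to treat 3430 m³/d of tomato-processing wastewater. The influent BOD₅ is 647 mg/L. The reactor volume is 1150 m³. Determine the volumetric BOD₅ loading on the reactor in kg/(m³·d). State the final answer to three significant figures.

L_v ≈ 1.93 kg BOD₅/(m³·d)

L_v = Q S₀ / V = 3430 × 647 × 10⁻³ / 1150 = 1.930 kg/(m³·d).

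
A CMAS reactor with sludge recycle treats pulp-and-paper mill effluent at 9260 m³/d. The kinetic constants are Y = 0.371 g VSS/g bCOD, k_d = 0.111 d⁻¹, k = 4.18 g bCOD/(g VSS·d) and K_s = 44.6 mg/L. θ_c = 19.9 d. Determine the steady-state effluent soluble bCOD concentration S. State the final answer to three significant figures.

S ≈ 5.18 mg/L

Effluent substrate depends only on kinetics and SRT: S = K_s(1 + k_d θ_c) / [θ_c(Yk − k_d) − 1] = 44.6 × (1 + 0.111 × 19.9) / [19.9 × (0.371 × 4.18 − 0.111) − 1] = 143.1 / 27.65 = 5.176 mg/L.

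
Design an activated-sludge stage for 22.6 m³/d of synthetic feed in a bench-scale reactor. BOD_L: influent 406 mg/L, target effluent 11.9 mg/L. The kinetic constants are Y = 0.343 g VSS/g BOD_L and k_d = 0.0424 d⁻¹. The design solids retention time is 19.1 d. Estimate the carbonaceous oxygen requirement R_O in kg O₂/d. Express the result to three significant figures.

Correct the yield for decay: Y_obs = Y/(1 + k_d θ_c) = 0.343 / (1 + 0.0424 × 19.1) = 0.343 / 1.810 = 0.1895.
Q·(S₀ − S) = 22.6 × (406 − 11.9) × 10⁻³ = 8.907 kg/d removed.
Net sludge production P_X = 0.1895 × 8.907 = 1.688 kg VSS/d.
R_O = Q·(S₀ − S) − 1.42·P_X = 8.907 − 1.42 × 1.688 = 6.510 kg O₂/d.

R_O ≈ 6.51 kg O₂/d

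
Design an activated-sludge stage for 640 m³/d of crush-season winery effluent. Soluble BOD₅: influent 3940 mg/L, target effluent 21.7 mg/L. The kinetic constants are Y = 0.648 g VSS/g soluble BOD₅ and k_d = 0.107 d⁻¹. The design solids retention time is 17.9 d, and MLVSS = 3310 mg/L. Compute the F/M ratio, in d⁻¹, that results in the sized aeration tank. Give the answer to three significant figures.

Rearranging the biomass balance for a CMAS with decay, V = Y·Q·ΔS·θ_c / [X·(1+k_d θ_c)] = 0.648 × 640 × (3940 − 21.7) × 17.9 / [3310 × (1 + 0.107 × 17.9)] = 2.91×10^7 / 9650 = 3014 m³.
Food-to-microorganism ratio F/M = Q S₀ / (V X) = 640 × 3940 / (3014 × 3310) = 0.2527 d⁻¹.

F/M ≈ 0.253 d⁻¹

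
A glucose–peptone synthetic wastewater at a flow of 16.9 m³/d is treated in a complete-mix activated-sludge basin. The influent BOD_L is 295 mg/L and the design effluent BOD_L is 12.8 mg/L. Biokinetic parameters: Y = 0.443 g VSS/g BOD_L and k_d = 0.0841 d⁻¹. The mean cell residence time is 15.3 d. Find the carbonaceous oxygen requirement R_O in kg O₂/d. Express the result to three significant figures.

The observed yield is Y_obs = Y/(1 + k_d·θ_c) = 0.443 / (1 + 0.0841 × 15.3) = 0.443 / 2.287 = 0.1937 g VSS per g BOD_L removed.
Mass of BOD_L removed per day: Q(S₀ − S) = 16.9 × 282.2 g/m³ = 4.769 kg/d.
Net sludge production P_X = 0.1937 × 4.769 = 0.9239 kg VSS/d.
Carbonaceous O₂ demand = substrate oxidised − cell-mass equivalent = 4.769 − 1.42 × 0.9239 = 3.457 kg O₂/d.

R_O ≈ 3.46 kg O₂/d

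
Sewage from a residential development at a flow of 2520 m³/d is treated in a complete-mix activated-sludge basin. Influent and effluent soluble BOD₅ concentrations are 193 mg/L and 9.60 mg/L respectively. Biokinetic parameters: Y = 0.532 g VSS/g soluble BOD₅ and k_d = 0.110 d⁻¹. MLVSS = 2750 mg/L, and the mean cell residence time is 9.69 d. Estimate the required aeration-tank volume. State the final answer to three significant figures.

V ≈ 419 m³

From the SRT design equation V = Y Q (S₀−S) θ_c / [X (1 + k_d θ_c)] = 0.532 × 2520 × (193 − 9.60) × 9.69 / [2750 × (1 + 0.110 × 9.69)] = 2.38×10^6 / 5681 = 419.4 m³.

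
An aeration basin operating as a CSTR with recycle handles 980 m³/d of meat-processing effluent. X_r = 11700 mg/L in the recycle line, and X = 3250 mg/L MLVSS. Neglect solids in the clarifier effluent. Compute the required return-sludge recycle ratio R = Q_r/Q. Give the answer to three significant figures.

Mass balance around the secondary clarifier (neglecting effluent solids): R = X / (X_r − X) = 3250 / (11700 − 3250) = 0.3846.

R ≈ 0.385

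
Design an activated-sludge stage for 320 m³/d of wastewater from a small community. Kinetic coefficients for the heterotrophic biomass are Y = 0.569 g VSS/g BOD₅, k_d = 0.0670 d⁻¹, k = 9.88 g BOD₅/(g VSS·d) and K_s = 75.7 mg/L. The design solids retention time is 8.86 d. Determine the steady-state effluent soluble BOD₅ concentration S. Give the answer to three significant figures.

S ≈ 2.50 mg/L

From the Monod/SRT balance for a CMAS, S = K_s·(1+k_d θ_c)/[θ_c·(Y k − k_d) − 1] = 75.7 × (1 + 0.0670 × 8.86) / [8.86 × (0.569 × 9.88 − 0.0670) − 1] = 120.6 / 48.21 = 2.502 mg/L.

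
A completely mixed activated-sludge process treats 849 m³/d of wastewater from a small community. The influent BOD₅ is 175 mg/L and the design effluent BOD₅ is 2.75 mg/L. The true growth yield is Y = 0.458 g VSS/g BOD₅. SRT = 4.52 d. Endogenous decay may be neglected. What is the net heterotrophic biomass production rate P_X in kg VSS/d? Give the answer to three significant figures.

P_X ≈ 67.0 kg VSS/d

Since k_d ≈ 0, Y_obs = Y = 0.458 g VSS/g BOD₅.
ΔS = 175 − 2.75 = 172.2 mg/L, so the substrate removal rate is 849 × 172.2/1000 = 146.2 kg BOD₅/d.
Biomass produced: P_X = Y_obs·Q·ΔS = 0.4580 × 146.2 ≈ 66.98 kg VSS/d.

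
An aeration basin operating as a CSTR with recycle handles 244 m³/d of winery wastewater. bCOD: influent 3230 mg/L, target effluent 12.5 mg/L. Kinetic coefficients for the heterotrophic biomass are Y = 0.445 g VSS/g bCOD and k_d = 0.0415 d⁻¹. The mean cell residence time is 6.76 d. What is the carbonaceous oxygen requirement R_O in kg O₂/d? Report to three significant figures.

R_O ≈ 398 kg O₂/d

Observed yield with endogenous decay: Y_obs = Y / (1 + k_d·θ_c) = 0.445 / (1 + 0.0415 × 6.76) = 0.445 / 1.281 = 0.3475 g VSS/g bCOD.
Q·(S₀ − S) = 244 × (3230 − 12.5) × 10⁻³ = 785.1 kg/d removed.
Biomass synthesised: P_X = Y_obs × 785.1 = 272.8 kg VSS/d.
R_O = Q·ΔS − 1.42 P_X = 785.1 − 387.4 = 397.7 kg O₂/d.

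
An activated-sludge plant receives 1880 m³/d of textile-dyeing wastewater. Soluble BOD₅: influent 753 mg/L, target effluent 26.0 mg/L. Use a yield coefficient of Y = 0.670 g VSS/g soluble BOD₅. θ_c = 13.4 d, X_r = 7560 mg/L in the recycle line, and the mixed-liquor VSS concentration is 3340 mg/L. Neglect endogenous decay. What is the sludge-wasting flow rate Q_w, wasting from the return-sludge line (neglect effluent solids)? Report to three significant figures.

Biomass mass balance (decay neglected): V·X = Y·Q·(S₀ − S)·θ_c, so V = 0.670 × 1880 × (753 − 26.0) × 13.4 / 3340 = 3674 m³.
Wasting from the return line (neglecting effluent solids): Q_w = V·X / (θ_c·X_r) = 3674 × 3340 / (13.4 × 7560) = 121.1 m³/d.

Q_w ≈ 121 m³/d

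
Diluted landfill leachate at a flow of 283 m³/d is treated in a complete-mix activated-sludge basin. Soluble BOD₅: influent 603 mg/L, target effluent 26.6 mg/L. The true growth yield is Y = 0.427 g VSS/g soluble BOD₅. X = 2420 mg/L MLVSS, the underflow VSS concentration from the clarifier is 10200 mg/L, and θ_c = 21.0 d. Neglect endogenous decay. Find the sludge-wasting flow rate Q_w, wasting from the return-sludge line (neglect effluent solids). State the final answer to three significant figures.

V·X = Y·Q·ΔS·θ_c gives V = 0.427 × 283 × (603 − 26.6) × 21.0 / 2420 = 604.4 m³.
θ_c = V·X/(Q_w·X_r) when wasting from the recycle, so Q_w = V·X/(θ_c·X_r) = 604.4 × 2420 / (21.0 × 10200) = 6.829 m³/d.

Q_w ≈ 6.83 m³/d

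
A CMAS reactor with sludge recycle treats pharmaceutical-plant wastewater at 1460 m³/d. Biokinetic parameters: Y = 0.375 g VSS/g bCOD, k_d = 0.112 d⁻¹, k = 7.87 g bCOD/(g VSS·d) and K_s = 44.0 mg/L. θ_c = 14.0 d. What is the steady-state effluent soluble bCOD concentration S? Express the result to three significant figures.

From the Monod/SRT balance for a CMAS, S = K_s·(1+k_d θ_c)/[θ_c·(Y k − k_d) − 1] = 44.0 × (1 + 0.112 × 14.0) / [14.0 × (0.375 × 7.87 − 0.112) − 1] = 113.0 / 38.75 = 2.916 mg/L.

S ≈ 2.92 mg/L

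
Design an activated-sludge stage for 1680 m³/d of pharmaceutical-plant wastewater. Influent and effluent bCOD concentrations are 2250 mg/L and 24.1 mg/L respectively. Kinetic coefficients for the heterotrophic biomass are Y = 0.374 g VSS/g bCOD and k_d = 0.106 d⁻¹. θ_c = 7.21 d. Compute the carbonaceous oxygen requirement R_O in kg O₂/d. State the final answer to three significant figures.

R_O ≈ 2610 kg O₂/d

Correct the yield for decay: Y_obs = Y/(1 + k_d θ_c) = 0.374 / (1 + 0.106 × 7.21) = 0.374 / 1.764 = 0.2120.
Mass of bCOD removed per day: Q(S₀ − S) = 1680 × 2226 g/m³ = 3740 kg/d.
Biomass synthesised: P_X = Y_obs × 3740 = 792.7 kg VSS/d.
R_O = Q·ΔS − 1.42 P_X = 3740 − 1126 = 2614 kg O₂/d.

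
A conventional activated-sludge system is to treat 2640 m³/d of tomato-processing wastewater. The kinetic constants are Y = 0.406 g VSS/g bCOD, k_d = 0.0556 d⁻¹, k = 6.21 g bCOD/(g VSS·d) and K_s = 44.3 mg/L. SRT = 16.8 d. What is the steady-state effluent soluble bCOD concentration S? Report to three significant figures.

S ≈ 2.12 mg/L

For a completely mixed reactor with recycle the Lawrence–McCarty relation gives S = K_s·(1 + k_d·θ_c) / [θ_c·(Y·k − k_d) − 1] = 44.3 × (1 + 0.0556 × 16.8) / [16.8 × (0.406 × 6.21 − 0.0556) − 1] = 85.68 / 40.42 = 2.120 mg/L.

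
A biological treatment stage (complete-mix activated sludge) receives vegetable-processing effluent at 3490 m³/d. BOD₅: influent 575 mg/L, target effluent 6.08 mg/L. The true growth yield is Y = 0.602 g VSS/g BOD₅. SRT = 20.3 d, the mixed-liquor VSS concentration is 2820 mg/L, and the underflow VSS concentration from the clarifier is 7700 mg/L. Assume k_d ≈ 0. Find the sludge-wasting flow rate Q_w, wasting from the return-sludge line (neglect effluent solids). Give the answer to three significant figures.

Biomass mass balance (decay neglected): V·X = Y·Q·(S₀ − S)·θ_c, so V = 0.602 × 3490 × (575 − 6.08) × 20.3 / 2820 = 8604 m³.
Wasting from the return line (neglecting effluent solids): Q_w = V·X / (θ_c·X_r) = 8604 × 2820 / (20.3 × 7700) = 155.2 m³/d.

Q_w ≈ 155 m³/d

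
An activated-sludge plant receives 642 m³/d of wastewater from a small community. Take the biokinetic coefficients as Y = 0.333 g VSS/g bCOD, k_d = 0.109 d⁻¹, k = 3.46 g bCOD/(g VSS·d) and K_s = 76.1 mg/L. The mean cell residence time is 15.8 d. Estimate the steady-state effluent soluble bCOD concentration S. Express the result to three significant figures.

From the Monod/SRT balance for a CMAS, S = K_s·(1+k_d θ_c)/[θ_c·(Y k − k_d) − 1] = 76.1 × (1 + 0.109 × 15.8) / [15.8 × (0.333 × 3.46 − 0.109) − 1] = 207.2 / 15.48 = 13.38 mg/L.

S ≈ 13.4 mg/L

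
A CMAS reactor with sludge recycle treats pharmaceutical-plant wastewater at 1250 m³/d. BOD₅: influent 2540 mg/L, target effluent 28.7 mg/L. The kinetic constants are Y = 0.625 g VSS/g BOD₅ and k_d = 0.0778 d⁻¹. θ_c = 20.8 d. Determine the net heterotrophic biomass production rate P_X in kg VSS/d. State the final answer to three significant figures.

P_X ≈ 749 kg VSS/d

The observed yield is Y_obs = Y/(1 + k_d·θ_c) = 0.625 / (1 + 0.0778 × 20.8) = 0.625 / 2.618 = 0.2387 g VSS per g BOD₅ removed.
Q·(S₀ − S) = 1250 × (2540 − 28.7) × 10⁻³ = 3139 kg/d removed.
P_X = Y_obs · Q(S₀ − S) = 0.2387 × 3139 = 749.3 kg VSS/d.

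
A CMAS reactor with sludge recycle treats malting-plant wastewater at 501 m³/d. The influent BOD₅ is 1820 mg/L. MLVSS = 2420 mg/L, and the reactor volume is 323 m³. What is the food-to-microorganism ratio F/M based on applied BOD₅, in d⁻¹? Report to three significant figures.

F/M ≈ 1.17 d⁻¹

Food-to-microorganism ratio F/M = Q S₀ / (V X) = 501 × 1820 / (323.0 × 2420) = 1.167 d⁻¹.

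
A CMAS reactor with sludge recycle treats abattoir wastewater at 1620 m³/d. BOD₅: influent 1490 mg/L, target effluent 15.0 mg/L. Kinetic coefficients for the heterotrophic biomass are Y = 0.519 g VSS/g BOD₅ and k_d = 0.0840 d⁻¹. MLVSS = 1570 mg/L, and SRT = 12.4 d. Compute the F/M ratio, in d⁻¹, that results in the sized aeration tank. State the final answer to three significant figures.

Steady-state biomass mass balance: V·X·(1 + k_d·θ_c) = Y·Q·(S₀ − S)·θ_c, so V = 0.519 × 1620 × (1490 − 15.0) × 12.4 / [1570 × (1 + 0.0840 × 12.4)] = 1.54×10^7 / 3205 = 4798 m³.
F/M = applied load / biomass = Q·S₀/(V·X) = 1620 × 1490 / (4798 × 1570) = 0.3205 d⁻¹.

F/M ≈ 0.320 d⁻¹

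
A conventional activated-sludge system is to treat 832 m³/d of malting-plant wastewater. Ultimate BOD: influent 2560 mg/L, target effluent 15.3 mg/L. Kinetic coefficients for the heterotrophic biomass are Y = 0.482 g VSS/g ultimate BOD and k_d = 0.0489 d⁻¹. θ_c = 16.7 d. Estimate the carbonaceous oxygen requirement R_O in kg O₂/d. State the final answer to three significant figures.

R_O ≈ 1320 kg O₂/d

Y_obs = Y / (1 + k_d θ_c) = 0.482 / (1 + 0.0489 × 16.7) = 0.482 / 1.817 = 0.2653.
Substrate removed = Q·(S₀ − S) = 832 m³/d × (2560 − 15.3) g/m³ = 2.12×10^6 g/d = 2117 kg/d.
P_X = Y_obs·Q·(S₀ − S) = 0.2653 × 2117 = 561.7 kg VSS/d.
R_O = Q·(S₀ − S) − 1.42·P_X = 2117 − 1.42 × 561.7 = 1320 kg O₂/d.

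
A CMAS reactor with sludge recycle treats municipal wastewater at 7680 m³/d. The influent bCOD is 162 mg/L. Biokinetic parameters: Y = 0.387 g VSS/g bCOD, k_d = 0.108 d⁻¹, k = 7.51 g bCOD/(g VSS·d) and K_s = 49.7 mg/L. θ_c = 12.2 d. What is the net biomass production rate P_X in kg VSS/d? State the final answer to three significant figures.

For a completely mixed reactor with recycle the Lawrence–McCarty relation gives S = K_s·(1 + k_d·θ_c) / [θ_c·(Y·k − k_d) − 1] = 49.7 × (1 + 0.108 × 12.2) / [12.2 × (0.387 × 7.51 − 0.108) − 1] = 115.2 / 33.14 = 3.476 mg/L.
Y_obs = Y / (1 + k_d θ_c) = 0.387 / (1 + 0.108 × 12.2) = 0.387 / 2.318 = 0.1670.
ΔS = 162 − 3.48 = 158.5 mg/L, so the substrate removal rate is 7680 × 158.5/1000 = 1217 kg bCOD/d.
Biomass produced: P_X = Y_obs·Q·ΔS = 0.1670 × 1217 ≈ 203.3 kg VSS/d.

P_X ≈ 203 kg VSS/d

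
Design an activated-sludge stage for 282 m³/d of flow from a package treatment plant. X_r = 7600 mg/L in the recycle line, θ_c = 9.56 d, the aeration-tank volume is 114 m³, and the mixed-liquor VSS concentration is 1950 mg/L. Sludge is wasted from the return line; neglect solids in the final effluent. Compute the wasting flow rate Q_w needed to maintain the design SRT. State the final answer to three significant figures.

Q_w = (V·X)/(θ_c X_r) = 114.0 × 1950 / (9.56 × 7600) = 3.060 m³/d.

Q_w ≈ 3.06 m³/d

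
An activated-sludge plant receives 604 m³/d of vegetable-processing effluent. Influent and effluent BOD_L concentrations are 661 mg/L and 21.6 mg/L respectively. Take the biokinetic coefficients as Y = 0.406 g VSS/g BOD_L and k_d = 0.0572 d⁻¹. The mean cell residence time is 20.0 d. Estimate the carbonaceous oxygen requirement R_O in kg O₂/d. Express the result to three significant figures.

The observed yield is Y_obs = Y/(1 + k_d·θ_c) = 0.406 / (1 + 0.0572 × 20.0) = 0.406 / 2.144 = 0.1894 g VSS per g BOD_L removed.
Mass of BOD_L removed per day: Q(S₀ − S) = 604 × 639.4 g/m³ = 386.2 kg/d.
Net sludge production P_X = 0.1894 × 386.2 = 73.13 kg VSS/d.
R_O = Q·(S₀ − S) − 1.42·P_X = 386.2 − 1.42 × 73.13 = 282.3 kg O₂/d.

R_O ≈ 282 kg O₂/d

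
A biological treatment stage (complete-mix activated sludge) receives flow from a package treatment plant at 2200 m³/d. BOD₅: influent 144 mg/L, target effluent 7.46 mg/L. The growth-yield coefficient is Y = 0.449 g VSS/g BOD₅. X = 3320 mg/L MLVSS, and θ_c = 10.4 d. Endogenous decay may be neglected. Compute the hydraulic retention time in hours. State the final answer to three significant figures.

V·X = Y·Q·ΔS·θ_c gives V = 0.449 × 2200 × (144 − 7.46) × 10.4 / 3320 = 422.5 m³.
Hydraulic retention time τ = V/Q = 422.5 / 2200 = 0.1920 d = 4.609 h.

τ ≈ 4.61 h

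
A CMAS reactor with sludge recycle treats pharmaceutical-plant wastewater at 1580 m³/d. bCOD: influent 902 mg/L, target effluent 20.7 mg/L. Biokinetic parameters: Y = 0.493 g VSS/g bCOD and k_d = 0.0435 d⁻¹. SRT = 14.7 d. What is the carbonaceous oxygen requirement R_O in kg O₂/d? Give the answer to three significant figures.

Correct the yield for decay: Y_obs = Y/(1 + k_d θ_c) = 0.493 / (1 + 0.0435 × 14.7) = 0.493 / 1.639 = 0.3007.
Q·(S₀ − S) = 1580 × (902 − 20.7) × 10⁻³ = 1392 kg/d removed.
Net sludge production P_X = 0.3007 × 1392 = 418.7 kg VSS/d.
R_O = Q·ΔS − 1.42 P_X = 1392 − 594.6 = 797.9 kg O₂/d.

R_O ≈ 798 kg O₂/d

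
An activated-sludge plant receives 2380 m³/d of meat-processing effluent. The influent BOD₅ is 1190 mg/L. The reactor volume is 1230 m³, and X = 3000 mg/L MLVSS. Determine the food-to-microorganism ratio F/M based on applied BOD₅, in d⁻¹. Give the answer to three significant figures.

Food-to-microorganism ratio F/M = Q S₀ / (V X) = 2380 × 1190 / (1230 × 3000) = 0.7675 d⁻¹.

F/M ≈ 0.768 d⁻¹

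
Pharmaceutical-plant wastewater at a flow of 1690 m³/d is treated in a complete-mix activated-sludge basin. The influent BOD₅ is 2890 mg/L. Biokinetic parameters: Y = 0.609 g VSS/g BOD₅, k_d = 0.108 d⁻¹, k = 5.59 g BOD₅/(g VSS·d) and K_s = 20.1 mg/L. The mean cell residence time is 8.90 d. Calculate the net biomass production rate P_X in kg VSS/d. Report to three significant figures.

P_X ≈ 1520 kg VSS/d

Effluent substrate depends only on kinetics and SRT: S = K_s(1 + k_d θ_c) / [θ_c(Yk − k_d) − 1] = 20.1 × (1 + 0.108 × 8.90) / [8.90 × (0.609 × 5.59 − 0.108) − 1] = 39.42 / 28.34 = 1.391 mg/L.
Y_obs = Y / (1 + k_d θ_c) = 0.609 / (1 + 0.108 × 8.90) = 0.609 / 1.961 = 0.3105.
ΔS = 2890 − 1.39 = 2889 mg/L, so the substrate removal rate is 1690 × 2889/1000 = 4882 kg BOD₅/d.
Net biomass production P_X = Y_obs × Q·(S₀ − S) = 0.3105 × 4882 = 1516 kg VSS/d.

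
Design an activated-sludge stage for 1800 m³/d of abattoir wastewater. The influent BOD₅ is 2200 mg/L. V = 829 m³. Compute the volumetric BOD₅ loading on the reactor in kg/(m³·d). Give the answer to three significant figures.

L_v ≈ 4.78 kg BOD₅/(m³·d)

L_v = Q S₀ / V = 1800 × 2200 × 10⁻³ / 829.0 = 4.777 kg/(m³·d).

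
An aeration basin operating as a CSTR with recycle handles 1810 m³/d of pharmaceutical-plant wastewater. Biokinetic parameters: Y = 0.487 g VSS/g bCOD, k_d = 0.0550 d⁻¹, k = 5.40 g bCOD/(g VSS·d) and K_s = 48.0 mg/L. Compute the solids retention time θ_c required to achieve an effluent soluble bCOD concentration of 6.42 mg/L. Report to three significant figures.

θ_c ≈ 3.92 d

From 1/θ_c = Y·k·S/(K_s + S) − k_d: Y·k·S/(K_s+S) = 0.487 × 5.40 × 6.42 / (48.0 + 6.42) = 0.3102 d⁻¹.
1/θ_c = 0.3102 − 0.0550 = 0.2552 d⁻¹, so θ_c = 3.918 d.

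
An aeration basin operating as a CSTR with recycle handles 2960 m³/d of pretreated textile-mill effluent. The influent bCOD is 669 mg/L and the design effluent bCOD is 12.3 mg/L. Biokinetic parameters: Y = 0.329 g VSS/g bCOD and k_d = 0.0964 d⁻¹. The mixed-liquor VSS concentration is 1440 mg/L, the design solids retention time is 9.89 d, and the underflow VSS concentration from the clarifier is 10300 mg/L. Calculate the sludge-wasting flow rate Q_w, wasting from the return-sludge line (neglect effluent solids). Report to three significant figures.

Steady-state biomass mass balance: V·X·(1 + k_d·θ_c) = Y·Q·(S₀ − S)·θ_c, so V = 0.329 × 2960 × (669 − 12.3) × 9.89 / [1440 × (1 + 0.0964 × 9.89)] = 6.32×10^6 / 2813 = 2249 m³.
Q_w = (V·X)/(θ_c X_r) = 2249 × 1440 / (9.89 × 10300) = 31.79 m³/d.

Q_w ≈ 31.8 m³/d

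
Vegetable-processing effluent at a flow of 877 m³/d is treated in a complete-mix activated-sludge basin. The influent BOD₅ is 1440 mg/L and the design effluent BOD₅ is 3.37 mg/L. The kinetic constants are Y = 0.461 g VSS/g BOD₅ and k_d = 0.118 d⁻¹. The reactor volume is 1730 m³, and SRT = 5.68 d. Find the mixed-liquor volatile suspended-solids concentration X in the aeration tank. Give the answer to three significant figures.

X ≈ 1140 mg/L

X = Y·Q·ΔS·θ_c / [V·(1 + k_d θ_c)] = 0.461 × 877 × (1440 − 3.37) × 5.68 / [1730 × (1 + 0.118 × 5.68)] = 1142 mg/L.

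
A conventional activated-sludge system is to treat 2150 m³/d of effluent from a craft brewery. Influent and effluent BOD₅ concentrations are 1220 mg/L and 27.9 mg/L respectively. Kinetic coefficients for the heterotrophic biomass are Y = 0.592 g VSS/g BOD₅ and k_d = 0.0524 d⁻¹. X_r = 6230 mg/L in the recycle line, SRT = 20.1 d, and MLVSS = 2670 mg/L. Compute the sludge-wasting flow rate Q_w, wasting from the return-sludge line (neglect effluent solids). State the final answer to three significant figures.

Q_w ≈ 119 m³/d

From the SRT design equation V = Y Q (S₀−S) θ_c / [X (1 + k_d θ_c)] = 0.592 × 2150 × (1220 − 27.9) × 20.1 / [2670 × (1 + 0.0524 × 20.1)] = 3.05×10^7 / 5482 = 5563 m³.
Q_w = (V·X)/(θ_c X_r) = 5563 × 2670 / (20.1 × 6230) = 118.6 m³/d.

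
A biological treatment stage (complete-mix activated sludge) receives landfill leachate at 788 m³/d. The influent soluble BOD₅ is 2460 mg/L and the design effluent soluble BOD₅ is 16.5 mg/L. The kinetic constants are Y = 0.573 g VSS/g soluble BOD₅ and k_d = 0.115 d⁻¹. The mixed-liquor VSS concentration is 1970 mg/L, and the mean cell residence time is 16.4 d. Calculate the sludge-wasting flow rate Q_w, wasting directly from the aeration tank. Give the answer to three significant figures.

Q_w ≈ 194 m³/d

Steady-state biomass mass balance: V·X·(1 + k_d·θ_c) = Y·Q·(S₀ − S)·θ_c, so V = 0.573 × 788 × (2460 − 16.5) × 16.4 / [1970 × (1 + 0.115 × 16.4)] = 1.81×10^7 / 5685 = 3183 m³.
Wasting from the aeration tank: Q_w = V / θ_c = 3183 / 16.4 = 194.1 m³/d.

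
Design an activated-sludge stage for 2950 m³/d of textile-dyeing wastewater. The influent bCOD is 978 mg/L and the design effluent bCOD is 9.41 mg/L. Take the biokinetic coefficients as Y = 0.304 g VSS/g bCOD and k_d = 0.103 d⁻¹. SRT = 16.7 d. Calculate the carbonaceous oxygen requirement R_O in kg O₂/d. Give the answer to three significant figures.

R_O ≈ 2400 kg O₂/d

Correct the yield for decay: Y_obs = Y/(1 + k_d θ_c) = 0.304 / (1 + 0.103 × 16.7) = 0.304 / 2.720 = 0.1118.
Q·(S₀ − S) = 2950 × (978 − 9.41) × 10⁻³ = 2857 kg/d removed.
Net sludge production P_X = 0.1118 × 2857 = 319.3 kg VSS/d.
R_O = Q·(S₀ − S) − 1.42·P_X = 2857 − 1.42 × 319.3 = 2404 kg O₂/d.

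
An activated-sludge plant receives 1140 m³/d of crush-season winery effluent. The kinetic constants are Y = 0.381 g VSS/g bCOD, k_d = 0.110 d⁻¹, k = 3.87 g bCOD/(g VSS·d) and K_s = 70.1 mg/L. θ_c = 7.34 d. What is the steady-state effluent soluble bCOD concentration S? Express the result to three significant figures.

S ≈ 14.1 mg/L

From the Monod/SRT balance for a CMAS, S = K_s·(1+k_d θ_c)/[θ_c·(Y k − k_d) − 1] = 70.1 × (1 + 0.110 × 7.34) / [7.34 × (0.381 × 3.87 − 0.110) − 1] = 126.7 / 9.015 = 14.05 mg/L.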